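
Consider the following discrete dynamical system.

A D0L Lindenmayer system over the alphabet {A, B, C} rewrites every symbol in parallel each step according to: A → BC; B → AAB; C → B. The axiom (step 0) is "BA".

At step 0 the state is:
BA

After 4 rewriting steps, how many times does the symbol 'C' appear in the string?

10

t=0: BA
t=1: AABBC
t=2: BCBCAABAABB
t=3: AABBAABBBCBCAABBCBCAABAAB
t=4: BCBCAABAABBCBCAABAABAABBAABBBCBCAABAABBAABBBCBCAABBCBCAAB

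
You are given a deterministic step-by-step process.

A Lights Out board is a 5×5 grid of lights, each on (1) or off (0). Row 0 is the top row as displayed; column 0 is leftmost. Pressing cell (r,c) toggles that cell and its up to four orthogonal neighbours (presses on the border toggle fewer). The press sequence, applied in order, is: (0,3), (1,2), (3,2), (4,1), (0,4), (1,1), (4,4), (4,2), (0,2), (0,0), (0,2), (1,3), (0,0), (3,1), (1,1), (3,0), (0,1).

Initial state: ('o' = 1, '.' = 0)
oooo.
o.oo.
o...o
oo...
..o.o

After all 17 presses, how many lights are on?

[0] oooo.
o.oo.
o...o
oo...
..o.o
[1] oo..o
o.o..
o...o
oo...
..o.o
[2] ooo.o
oo.o.
o.o.o
oo...
..o.o
[3] ooo.o
oo.o.
o...o
o.oo.
....o
[4] ooo.o
oo.o.
o...o
oooo.
ooo.o
[5] oooo.
oo.oo
o...o
oooo.
ooo.o
[6] o.oo.
..ooo
oo..o
oooo.
ooo.o
[7] o.oo.
..ooo
oo..o
ooooo
oooo.
[8] o.oo.
..ooo
oo..o
oo.oo
o....
[9] oo...
...oo
oo..o
oo.oo
o....
[10] .....
o..oo
oo..o
oo.oo
o....
[11] .ooo.
o.ooo
oo..o
oo.oo
o....
[12] .oo..
o....
oo.oo
oo.oo
o....
[13] o.o..
.....
oo.oo
oo.oo
o....
[14] o.o..
.....
o..oo
..ooo
oo...
[15] ooo..
ooo..
oo.oo
..ooo
oo...
[16] ooo..
ooo..
.o.oo
ooooo
.o...
[17] .....
o.o..
.o.oo
ooooo
.o...

11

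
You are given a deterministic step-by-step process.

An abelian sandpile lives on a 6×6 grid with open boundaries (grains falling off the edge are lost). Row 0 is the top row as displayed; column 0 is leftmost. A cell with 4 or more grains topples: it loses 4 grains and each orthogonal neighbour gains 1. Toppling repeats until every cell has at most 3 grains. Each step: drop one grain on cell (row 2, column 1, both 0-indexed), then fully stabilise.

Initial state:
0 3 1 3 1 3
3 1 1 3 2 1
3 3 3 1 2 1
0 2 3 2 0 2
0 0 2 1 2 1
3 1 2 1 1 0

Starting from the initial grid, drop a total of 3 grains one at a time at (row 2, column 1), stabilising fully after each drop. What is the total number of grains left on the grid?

gen 0: 0 3 1 3 1 3
3 1 1 3 2 1
3 3 3 1 2 1
0 2 3 2 0 2
0 0 2 1 2 1
3 1 2 1 1 0
gen 1: 1 3 1 3 1 3
0 3 2 3 2 1
1 3 1 2 2 1
2 0 1 3 0 2
0 1 3 1 2 1
3 1 2 1 1 0
gen 2: 2 0 2 3 1 3
1 1 3 3 2 1
2 1 2 2 2 1
2 1 1 3 0 2
0 1 3 1 2 1
3 1 2 1 1 0
gen 3: 2 0 2 3 1 3
1 1 3 3 2 1
2 2 2 2 2 1
2 1 1 3 0 2
0 1 3 1 2 1
3 1 2 1 1 0

58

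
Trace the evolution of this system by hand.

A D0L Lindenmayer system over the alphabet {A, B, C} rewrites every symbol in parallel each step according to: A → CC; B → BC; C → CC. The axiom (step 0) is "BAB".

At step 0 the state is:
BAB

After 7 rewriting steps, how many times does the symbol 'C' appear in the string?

382

gen 0: BAB
gen 1: BCCCBC
gen 2: BCCCCCCCBCCC
gen 3: BCCCCCCCCCCCCCCCBCCCCCCC
gen 4: BCCCCCCCCCCCCCCCCCCCCCCCCCCCCCCCBCCCCCCCCCCCCCCC
gen 5: BCCCCCCCCCCCCCCCCCCCCCCCCCCCCCCCCCCCCCCCCCCCCCCCCCCCCCCCCCCCCCCCBCCCCCCCCCCCCCCCCCCCCCCCCCCCCCCC
gen 6: BCCCCCCCCCCCCCCCCCCCCCCCCCCCCCCCCCCCCCCCCCCCCCCCCCCCCCCCCC…CCCCCCCCCCCCCCCCCCCCCCCCCCCCCCCCCCCCCCCCCCCCCCCCCCCCCCCCCC  (len 192)
gen 7: BCCCCCCCCCCCCCCCCCCCCCCCCCCCCCCCCCCCCCCCCCCCCCCCCCCCCCCCCC…CCCCCCCCCCCCCCCCCCCCCCCCCCCCCCCCCCCCCCCCCCCCCCCCCCCCCCCCCC  (len 384)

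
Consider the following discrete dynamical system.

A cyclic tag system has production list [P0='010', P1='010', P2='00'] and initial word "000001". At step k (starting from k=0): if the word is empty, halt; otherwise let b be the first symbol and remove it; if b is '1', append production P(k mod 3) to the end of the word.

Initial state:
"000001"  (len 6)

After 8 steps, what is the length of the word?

k=0  "000001"  (len 6)
k=1  "00001"  (len 5)
k=2  "0001"  (len 4)
k=3  "001"  (len 3)
k=4  "01"  (len 2)
k=5  "1"  (len 1)
k=6  "00"  (len 2)
k=7  "0"  (len 1)
k=8  (halted — word empty)

0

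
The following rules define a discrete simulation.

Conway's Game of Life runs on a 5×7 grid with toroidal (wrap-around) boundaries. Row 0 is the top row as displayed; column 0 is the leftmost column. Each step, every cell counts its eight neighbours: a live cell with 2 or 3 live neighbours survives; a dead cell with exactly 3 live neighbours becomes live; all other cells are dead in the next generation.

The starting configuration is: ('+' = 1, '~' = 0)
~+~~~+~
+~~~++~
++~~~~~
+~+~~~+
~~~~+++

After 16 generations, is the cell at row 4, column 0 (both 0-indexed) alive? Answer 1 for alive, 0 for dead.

t=0: ~+~~~+~
+~~~++~
++~~~~~
+~+~~~+
~~~~+++
t=1: +~~~~~~
+~~~++~
~~~~~+~
~~~~~~~
~+~~+~~
t=2: ++~~+++
~~~~++~
~~~~+++
~~~~~~~
~~~~~~~
t=3: +~~~+~+
~~~+~~~
~~~~+~+
~~~~~+~
+~~~~++
t=4: +~~~+~~
+~~++~+
~~~~++~
+~~~+~~
+~~~+~~
t=5: ++~~+~~
+~~+~~+
+~~~~~~
~~~++~+
++~++++
t=6: ~~~~~~~
~~~~~~+
+~~+++~
~+++~~~
~+~~~~~
t=7: ~~~~~~~
~~~~+++
++~++++
++~+~~~
~+~~~~~
t=8: ~~~~~+~
~~~+~~~
~+~+~~~
~~~+~+~
+++~~~~
t=9: ~++~~~~
~~+~+~~
~~~+~~~
+~~++~~
~++~+~+
t=10: +~~~~+~
~++~~~~
~~+~~~~
++~~++~
~~~~++~
t=11: ~+~~+++
~++~~~~
+~++~~~
~+~++++
++~~~~~
t=12: ~~~~~++
~~~~+++
+~~~~++
~~~++++
~+~+~~~
t=13: +~~~~~+
~~~~+~~
+~~+~~~
~~++~~~
+~++~~~
t=14: ++~+~~+
+~~~~~+
~~+++~~
~~~~+~~
+~++~~+
t=15: ~~~+~+~
~~~~+++
~~~+++~
~+~~++~
~~+++++
t=16: ~~+~~~~
~~~~~~+
~~~+~~~
~~~~~~~
~~+~~~+

0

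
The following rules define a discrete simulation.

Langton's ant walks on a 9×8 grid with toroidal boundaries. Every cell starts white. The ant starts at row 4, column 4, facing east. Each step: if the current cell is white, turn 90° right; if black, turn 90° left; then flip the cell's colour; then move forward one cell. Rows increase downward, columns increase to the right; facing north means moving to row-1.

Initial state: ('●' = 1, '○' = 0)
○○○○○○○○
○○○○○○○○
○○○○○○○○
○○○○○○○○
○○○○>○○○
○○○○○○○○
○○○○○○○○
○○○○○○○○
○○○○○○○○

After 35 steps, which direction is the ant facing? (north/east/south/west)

step 0: ○○○○○○○○
○○○○○○○○
○○○○○○○○
○○○○○○○○
○○○○>○○○
○○○○○○○○
○○○○○○○○
○○○○○○○○
○○○○○○○○
step 1: ○○○○○○○○
○○○○○○○○
○○○○○○○○
○○○○○○○○
○○○○●○○○
○○○○v○○○
○○○○○○○○
○○○○○○○○
○○○○○○○○
step 2: ○○○○○○○○
○○○○○○○○
○○○○○○○○
○○○○○○○○
○○○○●○○○
○○○<●○○○
○○○○○○○○
○○○○○○○○
○○○○○○○○
step 3: ○○○○○○○○
○○○○○○○○
○○○○○○○○
○○○○○○○○
○○○^●○○○
○○○●●○○○
○○○○○○○○
○○○○○○○○
○○○○○○○○
step 4: ○○○○○○○○
○○○○○○○○
○○○○○○○○
○○○○○○○○
○○○●>○○○
○○○●●○○○
○○○○○○○○
○○○○○○○○
○○○○○○○○
step 5: ○○○○○○○○
○○○○○○○○
○○○○○○○○
○○○○^○○○
○○○●○○○○
○○○●●○○○
○○○○○○○○
○○○○○○○○
○○○○○○○○
step 6: ○○○○○○○○
○○○○○○○○
○○○○○○○○
○○○○●>○○
○○○●○○○○
○○○●●○○○
○○○○○○○○
○○○○○○○○
○○○○○○○○
step 7: ○○○○○○○○
○○○○○○○○
○○○○○○○○
○○○○●●○○
○○○●○v○○
○○○●●○○○
○○○○○○○○
○○○○○○○○
○○○○○○○○
step 8: ○○○○○○○○
○○○○○○○○
○○○○○○○○
○○○○●●○○
○○○●<●○○
○○○●●○○○
○○○○○○○○
○○○○○○○○
○○○○○○○○
step 9: ○○○○○○○○
○○○○○○○○
○○○○○○○○
○○○○^●○○
○○○●●●○○
○○○●●○○○
○○○○○○○○
○○○○○○○○
○○○○○○○○
step 10: ○○○○○○○○
○○○○○○○○
○○○○○○○○
○○○<○●○○
○○○●●●○○
○○○●●○○○
○○○○○○○○
○○○○○○○○
○○○○○○○○
step 11: ○○○○○○○○
○○○○○○○○
○○○^○○○○
○○○●○●○○
○○○●●●○○
○○○●●○○○
○○○○○○○○
○○○○○○○○
○○○○○○○○
step 12: ○○○○○○○○
○○○○○○○○
○○○●>○○○
○○○●○●○○
○○○●●●○○
○○○●●○○○
○○○○○○○○
○○○○○○○○
○○○○○○○○
step 13: ○○○○○○○○
○○○○○○○○
○○○●●○○○
○○○●v●○○
○○○●●●○○
○○○●●○○○
○○○○○○○○
○○○○○○○○
○○○○○○○○
step 14: ○○○○○○○○
○○○○○○○○
○○○●●○○○
○○○<●●○○
○○○●●●○○
○○○●●○○○
○○○○○○○○
○○○○○○○○
○○○○○○○○
step 15: ○○○○○○○○
○○○○○○○○
○○○●●○○○
○○○○●●○○
○○○v●●○○
○○○●●○○○
○○○○○○○○
○○○○○○○○
○○○○○○○○
step 16: ○○○○○○○○
○○○○○○○○
○○○●●○○○
○○○○●●○○
○○○○>●○○
○○○●●○○○
○○○○○○○○
○○○○○○○○
○○○○○○○○
step 17: ○○○○○○○○
○○○○○○○○
○○○●●○○○
○○○○^●○○
○○○○○●○○
○○○●●○○○
○○○○○○○○
○○○○○○○○
○○○○○○○○
step 18: ○○○○○○○○
○○○○○○○○
○○○●●○○○
○○○<○●○○
○○○○○●○○
○○○●●○○○
○○○○○○○○
○○○○○○○○
○○○○○○○○
step 19: ○○○○○○○○
○○○○○○○○
○○○^●○○○
○○○●○●○○
○○○○○●○○
○○○●●○○○
○○○○○○○○
○○○○○○○○
○○○○○○○○
step 20: ○○○○○○○○
○○○○○○○○
○○<○●○○○
○○○●○●○○
○○○○○●○○
○○○●●○○○
○○○○○○○○
○○○○○○○○
○○○○○○○○
step 21: ○○○○○○○○
○○^○○○○○
○○●○●○○○
○○○●○●○○
○○○○○●○○
○○○●●○○○
○○○○○○○○
○○○○○○○○
○○○○○○○○
step 22: ○○○○○○○○
○○●>○○○○
○○●○●○○○
○○○●○●○○
○○○○○●○○
○○○●●○○○
○○○○○○○○
○○○○○○○○
○○○○○○○○
step 23: ○○○○○○○○
○○●●○○○○
○○●v●○○○
○○○●○●○○
○○○○○●○○
○○○●●○○○
○○○○○○○○
○○○○○○○○
○○○○○○○○
step 24: ○○○○○○○○
○○●●○○○○
○○<●●○○○
○○○●○●○○
○○○○○●○○
○○○●●○○○
○○○○○○○○
○○○○○○○○
○○○○○○○○
step 25: ○○○○○○○○
○○●●○○○○
○○○●●○○○
○○v●○●○○
○○○○○●○○
○○○●●○○○
○○○○○○○○
○○○○○○○○
○○○○○○○○
step 26: ○○○○○○○○
○○●●○○○○
○○○●●○○○
○<●●○●○○
○○○○○●○○
○○○●●○○○
○○○○○○○○
○○○○○○○○
○○○○○○○○
step 27: ○○○○○○○○
○○●●○○○○
○^○●●○○○
○●●●○●○○
○○○○○●○○
○○○●●○○○
○○○○○○○○
○○○○○○○○
○○○○○○○○
step 28: ○○○○○○○○
○○●●○○○○
○●>●●○○○
○●●●○●○○
○○○○○●○○
○○○●●○○○
○○○○○○○○
○○○○○○○○
○○○○○○○○
step 29: ○○○○○○○○
○○●●○○○○
○●●●●○○○
○●v●○●○○
○○○○○●○○
○○○●●○○○
○○○○○○○○
○○○○○○○○
○○○○○○○○
step 30: ○○○○○○○○
○○●●○○○○
○●●●●○○○
○●○>○●○○
○○○○○●○○
○○○●●○○○
○○○○○○○○
○○○○○○○○
○○○○○○○○
step 31: ○○○○○○○○
○○●●○○○○
○●●^●○○○
○●○○○●○○
○○○○○●○○
○○○●●○○○
○○○○○○○○
○○○○○○○○
○○○○○○○○
step 32: ○○○○○○○○
○○●●○○○○
○●<○●○○○
○●○○○●○○
○○○○○●○○
○○○●●○○○
○○○○○○○○
○○○○○○○○
○○○○○○○○
step 33: ○○○○○○○○
○○●●○○○○
○●○○●○○○
○●v○○●○○
○○○○○●○○
○○○●●○○○
○○○○○○○○
○○○○○○○○
○○○○○○○○
step 34: ○○○○○○○○
○○●●○○○○
○●○○●○○○
○<●○○●○○
○○○○○●○○
○○○●●○○○
○○○○○○○○
○○○○○○○○
○○○○○○○○
step 35: ○○○○○○○○
○○●●○○○○
○●○○●○○○
○○●○○●○○
○v○○○●○○
○○○●●○○○
○○○○○○○○
○○○○○○○○
○○○○○○○○

south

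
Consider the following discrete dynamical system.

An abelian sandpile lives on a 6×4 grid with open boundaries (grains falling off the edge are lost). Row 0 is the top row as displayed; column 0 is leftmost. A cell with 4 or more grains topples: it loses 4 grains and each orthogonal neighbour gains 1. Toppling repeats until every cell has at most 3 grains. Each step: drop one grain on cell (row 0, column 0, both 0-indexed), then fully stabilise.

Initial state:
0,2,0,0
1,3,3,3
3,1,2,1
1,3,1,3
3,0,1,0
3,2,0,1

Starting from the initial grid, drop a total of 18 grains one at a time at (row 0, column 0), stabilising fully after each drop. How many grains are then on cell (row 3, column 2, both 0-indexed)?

gen 0: 0,2,0,0
1,3,3,3
3,1,2,1
1,3,1,3
3,0,1,0
3,2,0,1
gen 1: 1,2,0,0
1,3,3,3
3,1,2,1
1,3,1,3
3,0,1,0
3,2,0,1
gen 2: 2,2,0,0
1,3,3,3
3,1,2,1
1,3,1,3
3,0,1,0
3,2,0,1
gen 3: 3,2,0,0
1,3,3,3
3,1,2,1
1,3,1,3
3,0,1,0
3,2,0,1
gen 4: 0,3,0,0
2,3,3,3
3,1,2,1
1,3,1,3
3,0,1,0
3,2,0,1
gen 5: 1,3,0,0
2,3,3,3
3,1,2,1
1,3,1,3
3,0,1,0
3,2,0,1
gen 6: 2,3,0,0
2,3,3,3
3,1,2,1
1,3,1,3
3,0,1,0
3,2,0,1
gen 7: 3,3,0,0
2,3,3,3
3,1,2,1
1,3,1,3
3,0,1,0
3,2,0,1
gen 8: 2,1,2,1
1,2,1,0
0,3,3,2
2,3,1,3
3,0,1,0
3,2,0,1
gen 9: 3,1,2,1
1,2,1,0
0,3,3,2
2,3,1,3
3,0,1,0
3,2,0,1
gen 10: 0,2,2,1
2,2,1,0
0,3,3,2
2,3,1,3
3,0,1,0
3,2,0,1
gen 11: 1,2,2,1
2,2,1,0
0,3,3,2
2,3,1,3
3,0,1,0
3,2,0,1
gen 12: 2,2,2,1
2,2,1,0
0,3,3,2
2,3,1,3
3,0,1,0
3,2,0,1
gen 13: 3,2,2,1
2,2,1,0
0,3,3,2
2,3,1,3
3,0,1,0
3,2,0,1
gen 14: 0,3,2,1
3,2,1,0
0,3,3,2
2,3,1,3
3,0,1,0
3,2,0,1
gen 15: 1,3,2,1
3,2,1,0
0,3,3,2
2,3,1,3
3,0,1,0
3,2,0,1
gen 16: 2,3,2,1
3,2,1,0
0,3,3,2
2,3,1,3
3,0,1,0
3,2,0,1
gen 17: 3,3,2,1
3,2,1,0
0,3,3,2
2,3,1,3
3,0,1,0
3,2,0,1
gen 18: 2,1,3,1
1,1,3,0
2,2,0,3
3,0,3,3
3,1,1,0
3,2,0,1

3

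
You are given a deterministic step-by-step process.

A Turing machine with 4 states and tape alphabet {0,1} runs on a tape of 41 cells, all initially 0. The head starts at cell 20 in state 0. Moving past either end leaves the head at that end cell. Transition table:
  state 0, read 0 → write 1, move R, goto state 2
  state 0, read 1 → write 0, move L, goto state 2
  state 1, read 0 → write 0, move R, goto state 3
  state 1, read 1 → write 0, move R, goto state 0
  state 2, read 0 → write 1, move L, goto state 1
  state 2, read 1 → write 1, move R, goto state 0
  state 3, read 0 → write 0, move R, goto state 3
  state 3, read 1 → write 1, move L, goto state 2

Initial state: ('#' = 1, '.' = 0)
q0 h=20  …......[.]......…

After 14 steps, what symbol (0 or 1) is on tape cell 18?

1

0) q0 h=20  …......[.]......…
1) q2 h=21  ….....#[.]......…
2) q1 h=20  …......[#]#.....…
3) q0 h=21  …......[#]......…
4) q2 h=20  …......[.]......…
5) q1 h=19  …......[.]#.....…
6) q3 h=20  …......[#]......…
7) q2 h=19  …......[.]#.....…
8) q1 h=18  …......[.]##....…
9) q3 h=19  …......[#]#.....…
10) q2 h=18  …......[.]##....…
11) q1 h=17  …......[.]###...…
12) q3 h=18  …......[#]##....…
13) q2 h=17  …......[.]###...…
14) q1 h=16  …......[.]####..…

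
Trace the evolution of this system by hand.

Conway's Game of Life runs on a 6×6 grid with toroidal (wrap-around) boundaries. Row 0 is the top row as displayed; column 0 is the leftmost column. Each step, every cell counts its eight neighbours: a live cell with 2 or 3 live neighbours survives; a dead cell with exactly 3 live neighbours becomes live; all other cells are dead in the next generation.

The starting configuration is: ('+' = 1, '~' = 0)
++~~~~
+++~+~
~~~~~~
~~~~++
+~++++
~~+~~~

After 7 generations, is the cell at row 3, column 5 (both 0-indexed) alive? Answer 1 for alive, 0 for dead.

[0] ++~~~~
+++~+~
~~~~~~
~~~~++
+~++++
~~+~~~
[1] +~~+~+
+~+~~+
++~++~
+~~~~~
+++~~~
~~+~+~
[2] +~++~~
~~+~~~
~~+++~
~~~+~~
+~++~+
~~+~+~
[3] ~~+~~~
~~~~+~
~~+~+~
~+~~~+
~++~~+
+~~~+~
[4] ~~~+~+
~~~~~~
~~~+++
~+~+++
~++~++
+~++~+
[5] +~++~+
~~~+~+
+~++~+
~+~~~~
~~~~~~
~~~~~~
[6] +~++~+
~~~~~~
++++~+
+++~~~
~~~~~~
~~~~~~
[7] ~~~~~~
~~~~~~
~~~+~+
~~~+~+
~+~~~~
~~~~~~

1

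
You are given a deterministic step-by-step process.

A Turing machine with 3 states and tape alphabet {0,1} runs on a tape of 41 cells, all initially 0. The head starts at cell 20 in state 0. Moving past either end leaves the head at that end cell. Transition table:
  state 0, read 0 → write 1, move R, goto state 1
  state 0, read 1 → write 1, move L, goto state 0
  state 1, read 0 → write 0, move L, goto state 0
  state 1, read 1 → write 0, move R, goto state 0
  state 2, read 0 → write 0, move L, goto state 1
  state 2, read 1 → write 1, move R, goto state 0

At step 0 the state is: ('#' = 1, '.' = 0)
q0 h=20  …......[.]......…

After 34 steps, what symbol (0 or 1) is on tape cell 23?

0) q0 h=20  …......[.]......…
1) q1 h=21  ….....#[.]......…
2) q0 h=20  …......[#]......…
3) q0 h=19  …......[.]#.....…
4) q1 h=20  ….....#[#]......…
5) q0 h=21  …....#.[.]......…
6) q1 h=22  …...#.#[.]......…
7) q0 h=21  …....#.[#]......…
8) q0 h=20  ….....#[.]#.....…
9) q1 h=21  …....##[#]......…
10) q0 h=22  …...##.[.]......…
11) q1 h=23  …..##.#[.]......…
12) q0 h=22  …...##.[#]......…
13) q0 h=21  …....##[.]#.....…
14) q1 h=22  …...###[#]......…
15) q0 h=23  …..###.[.]......…
16) q1 h=24  ….###.#[.]......…
17) q0 h=23  …..###.[#]......…
18) q0 h=22  …...###[.]#.....…
19) q1 h=23  …..####[#]......…
20) q0 h=24  ….####.[.]......…
21) q1 h=25  …####.#[.]......…
22) q0 h=24  ….####.[#]......…
23) q0 h=23  …..####[.]#.....…
24) q1 h=24  ….#####[#]......…
25) q0 h=25  …#####.[.]......…
26) q1 h=26  …####.#[.]......…
27) q0 h=25  …#####.[#]......…
28) q0 h=24  ….#####[.]#.....…
29) q1 h=25  …######[#]......…
30) q0 h=26  …#####.[.]......…
31) q1 h=27  …####.#[.]......…
32) q0 h=26  …#####.[#]......…
33) q0 h=25  …######[.]#.....…
34) q1 h=26  …######[#]......…

1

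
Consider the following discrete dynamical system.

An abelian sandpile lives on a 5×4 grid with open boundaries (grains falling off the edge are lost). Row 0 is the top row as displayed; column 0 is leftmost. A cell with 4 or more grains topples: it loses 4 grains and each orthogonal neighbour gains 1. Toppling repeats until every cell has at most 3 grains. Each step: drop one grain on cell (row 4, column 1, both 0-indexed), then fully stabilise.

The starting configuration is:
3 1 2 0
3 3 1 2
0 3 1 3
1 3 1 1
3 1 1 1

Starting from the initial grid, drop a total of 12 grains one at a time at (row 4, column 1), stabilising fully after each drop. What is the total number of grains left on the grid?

33

t=0: 3 1 2 0
3 3 1 2
0 3 1 3
1 3 1 1
3 1 1 1
t=1: 3 1 2 0
3 3 1 2
0 3 1 3
1 3 1 1
3 2 1 1
t=2: 3 1 2 0
3 3 1 2
0 3 1 3
1 3 1 1
3 3 1 1
t=3: 0 3 2 0
1 1 2 2
2 1 2 3
3 1 2 1
0 2 2 1
t=4: 0 3 2 0
1 1 2 2
2 1 2 3
3 1 2 1
0 3 2 1
t=5: 0 3 2 0
1 1 2 2
2 1 2 3
3 2 2 1
1 0 3 1
t=6: 0 3 2 0
1 1 2 2
2 1 2 3
3 2 2 1
1 1 3 1
t=7: 0 3 2 0
1 1 2 2
2 1 2 3
3 2 2 1
1 2 3 1
t=8: 0 3 2 0
1 1 2 2
2 1 2 3
3 2 2 1
1 3 3 1
t=9: 0 3 2 0
1 1 2 2
2 1 2 3
3 3 3 1
2 1 0 2
t=10: 0 3 2 0
1 1 2 2
2 1 2 3
3 3 3 1
2 2 0 2
t=11: 0 3 2 0
1 1 2 2
2 1 2 3
3 3 3 1
2 3 0 2
t=12: 0 3 2 0
1 1 2 2
3 2 3 3
1 2 0 2
0 2 2 2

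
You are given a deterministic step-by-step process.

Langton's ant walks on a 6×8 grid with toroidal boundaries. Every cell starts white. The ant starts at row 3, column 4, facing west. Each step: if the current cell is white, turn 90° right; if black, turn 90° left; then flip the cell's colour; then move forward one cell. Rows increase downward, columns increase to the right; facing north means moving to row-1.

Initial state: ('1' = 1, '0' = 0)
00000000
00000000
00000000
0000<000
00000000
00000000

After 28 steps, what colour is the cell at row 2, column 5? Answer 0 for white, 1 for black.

step 0: 00000000
00000000
00000000
0000<000
00000000
00000000
step 1: 00000000
00000000
0000^000
00001000
00000000
00000000
step 2: 00000000
00000000
00001>00
00001000
00000000
00000000
step 3: 00000000
00000000
00001100
00001v00
00000000
00000000
step 4: 00000000
00000000
00001100
0000<100
00000000
00000000
step 5: 00000000
00000000
00001100
00000100
0000v000
00000000
step 6: 00000000
00000000
00001100
00000100
000<1000
00000000
step 7: 00000000
00000000
00001100
000^0100
00011000
00000000
step 8: 00000000
00000000
00001100
0001>100
00011000
00000000
step 9: 00000000
00000000
00001100
00011100
0001v000
00000000
step 10: 00000000
00000000
00001100
00011100
00010>00
00000000
step 11: 00000000
00000000
00001100
00011100
00010100
00000v00
step 12: 00000000
00000000
00001100
00011100
00010100
0000<100
step 13: 00000000
00000000
00001100
00011100
0001^100
00001100
step 14: 00000000
00000000
00001100
00011100
00011>00
00001100
step 15: 00000000
00000000
00001100
00011^00
00011000
00001100
step 16: 00000000
00000000
00001100
0001<000
00011000
00001100
step 17: 00000000
00000000
00001100
00010000
0001v000
00001100
step 18: 00000000
00000000
00001100
00010000
00010>00
00001100
step 19: 00000000
00000000
00001100
00010000
00010100
00001v00
step 20: 00000000
00000000
00001100
00010000
00010100
000010>0
step 21: 000000v0
00000000
00001100
00010000
00010100
00001010
step 22: 00000<10
00000000
00001100
00010000
00010100
00001010
step 23: 00000110
00000000
00001100
00010000
00010100
00001^10
step 24: 00000110
00000000
00001100
00010000
00010100
000011>0
step 25: 00000110
00000000
00001100
00010000
000101^0
00001100
step 26: 00000110
00000000
00001100
00010000
0001011>
00001100
step 27: 00000110
00000000
00001100
00010000
00010111
0000110v
step 28: 00000110
00000000
00001100
00010000
00010111
000011<1

1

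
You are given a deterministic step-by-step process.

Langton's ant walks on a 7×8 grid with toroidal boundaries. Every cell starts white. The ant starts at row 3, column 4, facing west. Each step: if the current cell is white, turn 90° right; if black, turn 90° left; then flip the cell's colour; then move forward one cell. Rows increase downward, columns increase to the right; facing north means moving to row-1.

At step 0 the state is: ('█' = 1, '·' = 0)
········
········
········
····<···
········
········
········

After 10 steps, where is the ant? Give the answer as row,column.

t=0: ········
········
········
····<···
········
········
········
t=1: ········
········
····^···
····█···
········
········
········
t=2: ········
········
····█>··
····█···
········
········
········
t=3: ········
········
····██··
····█v··
········
········
········
t=4: ········
········
····██··
····<█··
········
········
········
t=5: ········
········
····██··
·····█··
····v···
········
········
t=6: ········
········
····██··
·····█··
···<█···
········
········
t=7: ········
········
····██··
···^·█··
···██···
········
········
t=8: ········
········
····██··
···█>█··
···██···
········
········
t=9: ········
········
····██··
···███··
···█v···
········
········
t=10: ········
········
····██··
···███··
···█·>··
········
········

4,5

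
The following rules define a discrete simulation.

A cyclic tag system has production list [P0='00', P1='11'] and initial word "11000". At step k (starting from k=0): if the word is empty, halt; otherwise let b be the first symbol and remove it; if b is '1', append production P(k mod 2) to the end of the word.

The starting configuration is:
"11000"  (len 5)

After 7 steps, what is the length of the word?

[0] "11000"  (len 5)
[1] "100000"  (len 6)
[2] "0000011"  (len 7)
[3] "000011"  (len 6)
[4] "00011"  (len 5)
[5] "0011"  (len 4)
[6] "011"  (len 3)
[7] "11"  (len 2)

2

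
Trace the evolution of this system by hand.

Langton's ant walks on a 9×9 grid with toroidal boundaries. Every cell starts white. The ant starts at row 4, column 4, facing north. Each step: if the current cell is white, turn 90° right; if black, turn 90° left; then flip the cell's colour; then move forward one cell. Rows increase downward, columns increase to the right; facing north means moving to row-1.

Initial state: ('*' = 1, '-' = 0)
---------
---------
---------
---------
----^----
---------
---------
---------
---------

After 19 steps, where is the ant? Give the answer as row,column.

0) ---------
---------
---------
---------
----^----
---------
---------
---------
---------
1) ---------
---------
---------
---------
----*>---
---------
---------
---------
---------
2) ---------
---------
---------
---------
----**---
-----v---
---------
---------
---------
3) ---------
---------
---------
---------
----**---
----<*---
---------
---------
---------
4) ---------
---------
---------
---------
----^*---
----**---
---------
---------
---------
5) ---------
---------
---------
---------
---<-*---
----**---
---------
---------
---------
6) ---------
---------
---------
---^-----
---*-*---
----**---
---------
---------
---------
7) ---------
---------
---------
---*>----
---*-*---
----**---
---------
---------
---------
8) ---------
---------
---------
---**----
---*v*---
----**---
---------
---------
---------
9) ---------
---------
---------
---**----
---<**---
----**---
---------
---------
---------
10) ---------
---------
---------
---**----
----**---
---v**---
---------
---------
---------
11) ---------
---------
---------
---**----
----**---
--<***---
---------
---------
---------
12) ---------
---------
---------
---**----
--^-**---
--****---
---------
---------
---------
13) ---------
---------
---------
---**----
--*>**---
--****---
---------
---------
---------
14) ---------
---------
---------
---**----
--****---
--*v**---
---------
---------
---------
15) ---------
---------
---------
---**----
--****---
--*->*---
---------
---------
---------
16) ---------
---------
---------
---**----
--**^*---
--*--*---
---------
---------
---------
17) ---------
---------
---------
---**----
--*<-*---
--*--*---
---------
---------
---------
18) ---------
---------
---------
---**----
--*--*---
--*v-*---
---------
---------
---------
19) ---------
---------
---------
---**----
--*--*---
--<*-*---
---------
---------
---------

5,2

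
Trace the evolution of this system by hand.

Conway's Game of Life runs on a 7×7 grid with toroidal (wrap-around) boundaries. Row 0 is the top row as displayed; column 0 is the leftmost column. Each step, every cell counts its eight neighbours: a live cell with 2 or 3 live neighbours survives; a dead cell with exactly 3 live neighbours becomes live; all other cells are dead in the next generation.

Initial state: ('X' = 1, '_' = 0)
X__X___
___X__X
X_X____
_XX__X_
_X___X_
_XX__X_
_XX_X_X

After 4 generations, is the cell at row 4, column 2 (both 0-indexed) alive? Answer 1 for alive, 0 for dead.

1

gen 0: X__X___
___X__X
X_X____
_XX__X_
_X___X_
_XX__X_
_XX_X_X
gen 1: XX_XXXX
XXXX__X
X_XX__X
X_X___X
X___XXX
___XXXX
____XXX
gen 2: _______
_______
_____X_
__X_X__
_X_____
___X___
__X____
gen 3: _______
_______
_______
_______
__XX___
__X____
_______
gen 4: _______
_______
_______
_______
__XX___
__XX___
_______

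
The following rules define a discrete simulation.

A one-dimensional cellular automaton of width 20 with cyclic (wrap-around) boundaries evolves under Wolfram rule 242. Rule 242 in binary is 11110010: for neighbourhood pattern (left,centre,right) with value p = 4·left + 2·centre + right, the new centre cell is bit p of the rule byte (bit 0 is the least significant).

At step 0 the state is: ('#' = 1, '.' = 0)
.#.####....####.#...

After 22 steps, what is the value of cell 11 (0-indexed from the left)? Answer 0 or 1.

k=0  .#.####....####.#...
k=1  #.#.####..#.####.#..
k=2  .#.#.#####.#.####.##
k=3  #.#.#.#####.#.####.#
k=4  ##.#.#.#####.#.####.
k=5  .##.#.#.#####.#.####
k=6  #.##.#.#.#####.#.###
k=7  ##.##.#.#.#####.#.##
k=8  ###.##.#.#.#####.#.#
k=9  ####.##.#.#.#####.#.
k=10  .####.##.#.#.#####.#
k=11  #.####.##.#.#.#####.
k=12  .#.####.##.#.#.#####
k=13  #.#.####.##.#.#.####
k=14  ##.#.####.##.#.#.###
k=15  ###.#.####.##.#.#.##
k=16  ####.#.####.##.#.#.#
k=17  #####.#.####.##.#.#.
k=18  .#####.#.####.##.#.#
k=19  #.#####.#.####.##.#.
k=20  .#.#####.#.####.##.#
k=21  #.#.#####.#.####.##.
k=22  .#.#.#####.#.####.##

1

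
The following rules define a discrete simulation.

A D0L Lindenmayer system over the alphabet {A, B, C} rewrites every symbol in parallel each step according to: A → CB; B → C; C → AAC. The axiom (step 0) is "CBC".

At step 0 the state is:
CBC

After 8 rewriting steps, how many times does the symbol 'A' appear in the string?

gen 0: CBC
gen 1: AACCAAC
gen 2: CBCBAACAACCBCBAAC
gen 3: AACCAACCCBCBAACCBCBAACAACCAACCCBCBAAC
gen 4: CBCBAACAACCBCBAACAACAACCAACCCBCBAACAACCAACCCBCBAACCBCBAACAACCBCBAACAACAACCAACCCBCBAAC
gen 5: AACCAACCCBCBAACCBCBAACAACCAACCCBCBAACCBCBAACCBCBAACAACCBCB…CAACCAACCCBCBAACCBCBAACCBCBAACAACCBCBAACAACAACCAACCCBCBAAC  (len 193)
gen 6: CBCBAACAACCBCBAACAACAACCAACCCBCBAACAACCAACCCBCBAACCBCBAACA…CAACCAACCCBCBAACCBCBAACCBCBAACAACCBCBAACAACAACCAACCCBCBAAC  (len 437)
gen 7: AACCAACCCBCBAACCBCBAACAACCAACCCBCBAACCBCBAACCBCBAACAACCBCB…CAACCAACCCBCBAACCBCBAACCBCBAACAACCBCBAACAACAACCAACCCBCBAAC  (len 993)
gen 8: CBCBAACAACCBCBAACAACAACCAACCCBCBAACAACCAACCCBCBAACCBCBAACA…CAACCAACCCBCBAACCBCBAACCBCBAACAACCBCBAACAACAACCAACCCBCBAAC  (len 2253)

874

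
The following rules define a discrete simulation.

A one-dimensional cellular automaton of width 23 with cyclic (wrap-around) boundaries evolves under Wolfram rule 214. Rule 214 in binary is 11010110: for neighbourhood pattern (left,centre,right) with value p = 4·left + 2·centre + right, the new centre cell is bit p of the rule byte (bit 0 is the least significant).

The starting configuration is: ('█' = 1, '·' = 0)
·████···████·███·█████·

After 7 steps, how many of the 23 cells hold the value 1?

0) ·████···████·███·█████·
1) █·████·█·███··██··█████
2) █··███·█··████·███·████
3) ███·██·███·███··██··███
4) ███··█··██··████·███·██
5) ████████·███·███··██··█
6) ████████··██··████·███·
7) ·█████████·███·███··██·

17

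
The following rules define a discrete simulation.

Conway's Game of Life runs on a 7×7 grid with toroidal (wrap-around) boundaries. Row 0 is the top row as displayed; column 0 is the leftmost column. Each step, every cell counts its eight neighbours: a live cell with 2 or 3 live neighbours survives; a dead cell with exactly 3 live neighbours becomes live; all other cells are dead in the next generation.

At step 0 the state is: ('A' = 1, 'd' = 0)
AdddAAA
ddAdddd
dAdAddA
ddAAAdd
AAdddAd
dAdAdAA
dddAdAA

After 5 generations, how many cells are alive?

14

[0] AdddAAA
ddAdddd
dAdAddA
ddAAAdd
AAdddAd
dAdAdAA
dddAdAA
[1] AddAAdd
dAAAAdd
dAddAdd
dddAAAA
AAdddAd
dAddddd
ddAAddd
[2] ddddddd
AAdddAd
AAddddd
dAAAddA
AAAddAd
AAddddd
dAAAAdd
[3] AddAAdd
AAddddA
ddddddd
dddAddA
dddAddd
ddddAdA
AAAAddd
[4] dddAAdd
AAddddA
ddddddA
ddddddd
dddAAAd
AAddAdd
AAAddAA
[5] dddAAdd
AddddAA
ddddddA
ddddAAd
dddAAAd
ddddddd
ddAddAA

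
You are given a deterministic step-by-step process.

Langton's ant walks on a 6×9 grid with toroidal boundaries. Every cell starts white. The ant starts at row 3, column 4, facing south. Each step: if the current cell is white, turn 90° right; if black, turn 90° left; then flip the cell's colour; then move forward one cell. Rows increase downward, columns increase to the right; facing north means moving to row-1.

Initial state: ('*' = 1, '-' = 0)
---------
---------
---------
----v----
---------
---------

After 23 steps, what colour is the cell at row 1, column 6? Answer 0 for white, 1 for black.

[0] ---------
---------
---------
----v----
---------
---------
[1] ---------
---------
---------
---<*----
---------
---------
[2] ---------
---------
---^-----
---**----
---------
---------
[3] ---------
---------
---*>----
---**----
---------
---------
[4] ---------
---------
---**----
---*v----
---------
---------
[5] ---------
---------
---**----
---*->---
---------
---------
[6] ---------
---------
---**----
---*-*---
-----v---
---------
[7] ---------
---------
---**----
---*-*---
----<*---
---------
[8] ---------
---------
---**----
---*^*---
----**---
---------
[9] ---------
---------
---**----
---**>---
----**---
---------
[10] ---------
---------
---**^---
---**----
----**---
---------
[11] ---------
---------
---***>--
---**----
----**---
---------
[12] ---------
---------
---****--
---**-v--
----**---
---------
[13] ---------
---------
---****--
---**<*--
----**---
---------
[14] ---------
---------
---**^*--
---****--
----**---
---------
[15] ---------
---------
---*<-*--
---****--
----**---
---------
[16] ---------
---------
---*--*--
---*v**--
----**---
---------
[17] ---------
---------
---*--*--
---*->*--
----**---
---------
[18] ---------
---------
---*-^*--
---*--*--
----**---
---------
[19] ---------
---------
---*-*>--
---*--*--
----**---
---------
[20] ---------
------^--
---*-*---
---*--*--
----**---
---------
[21] ---------
------*>-
---*-*---
---*--*--
----**---
---------
[22] ---------
------**-
---*-*-v-
---*--*--
----**---
---------
[23] ---------
------**-
---*-*<*-
---*--*--
----**---
---------

1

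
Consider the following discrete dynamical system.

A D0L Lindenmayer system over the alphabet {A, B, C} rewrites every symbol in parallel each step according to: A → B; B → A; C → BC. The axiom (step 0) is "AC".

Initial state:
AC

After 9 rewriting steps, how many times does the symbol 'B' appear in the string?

6

0) AC
1) BBC
2) AABC
3) BBABC
4) AABABC
5) BBABABC
6) AABABABC
7) BBABABABC
8) AABABABABC
9) BBABABABABC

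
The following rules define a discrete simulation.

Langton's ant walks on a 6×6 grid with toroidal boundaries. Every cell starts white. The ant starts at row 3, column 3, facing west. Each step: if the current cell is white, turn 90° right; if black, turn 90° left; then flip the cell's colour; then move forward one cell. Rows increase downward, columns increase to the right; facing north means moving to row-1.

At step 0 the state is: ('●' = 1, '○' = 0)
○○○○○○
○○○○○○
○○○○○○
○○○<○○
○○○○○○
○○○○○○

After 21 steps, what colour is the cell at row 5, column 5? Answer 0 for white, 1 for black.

step 0: ○○○○○○
○○○○○○
○○○○○○
○○○<○○
○○○○○○
○○○○○○
step 1: ○○○○○○
○○○○○○
○○○^○○
○○○●○○
○○○○○○
○○○○○○
step 2: ○○○○○○
○○○○○○
○○○●>○
○○○●○○
○○○○○○
○○○○○○
step 3: ○○○○○○
○○○○○○
○○○●●○
○○○●v○
○○○○○○
○○○○○○
step 4: ○○○○○○
○○○○○○
○○○●●○
○○○<●○
○○○○○○
○○○○○○
step 5: ○○○○○○
○○○○○○
○○○●●○
○○○○●○
○○○v○○
○○○○○○
step 6: ○○○○○○
○○○○○○
○○○●●○
○○○○●○
○○<●○○
○○○○○○
step 7: ○○○○○○
○○○○○○
○○○●●○
○○^○●○
○○●●○○
○○○○○○
step 8: ○○○○○○
○○○○○○
○○○●●○
○○●>●○
○○●●○○
○○○○○○
step 9: ○○○○○○
○○○○○○
○○○●●○
○○●●●○
○○●v○○
○○○○○○
step 10: ○○○○○○
○○○○○○
○○○●●○
○○●●●○
○○●○>○
○○○○○○
step 11: ○○○○○○
○○○○○○
○○○●●○
○○●●●○
○○●○●○
○○○○v○
step 12: ○○○○○○
○○○○○○
○○○●●○
○○●●●○
○○●○●○
○○○<●○
step 13: ○○○○○○
○○○○○○
○○○●●○
○○●●●○
○○●^●○
○○○●●○
step 14: ○○○○○○
○○○○○○
○○○●●○
○○●●●○
○○●●>○
○○○●●○
step 15: ○○○○○○
○○○○○○
○○○●●○
○○●●^○
○○●●○○
○○○●●○
step 16: ○○○○○○
○○○○○○
○○○●●○
○○●<○○
○○●●○○
○○○●●○
step 17: ○○○○○○
○○○○○○
○○○●●○
○○●○○○
○○●v○○
○○○●●○
step 18: ○○○○○○
○○○○○○
○○○●●○
○○●○○○
○○●○>○
○○○●●○
step 19: ○○○○○○
○○○○○○
○○○●●○
○○●○○○
○○●○●○
○○○●v○
step 20: ○○○○○○
○○○○○○
○○○●●○
○○●○○○
○○●○●○
○○○●○>
step 21: ○○○○○v
○○○○○○
○○○●●○
○○●○○○
○○●○●○
○○○●○●

1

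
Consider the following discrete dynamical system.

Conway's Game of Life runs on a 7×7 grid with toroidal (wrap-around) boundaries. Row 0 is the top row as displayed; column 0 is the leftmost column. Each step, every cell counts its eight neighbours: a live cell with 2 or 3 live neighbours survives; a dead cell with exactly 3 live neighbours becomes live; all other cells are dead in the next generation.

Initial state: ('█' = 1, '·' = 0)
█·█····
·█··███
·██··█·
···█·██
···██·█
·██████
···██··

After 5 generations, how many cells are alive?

0) █·█····
·█··███
·██··█·
···█·██
···██·█
·██████
···██··
1) ███···█
···████
·███···
█··█··█
·······
█·····█
█·····█
2) ·████··
····███
·█·····
██·█···
·······
█·····█
·····█·
3) ··██··█
██··██·
·██·███
███····
·█····█
······█
███████
4) ·······
·······
····█··
···█···
·██···█
···██··
·█··█··
5) ·······
·······
·······
··██···
··█·█··
██·███·
···██··

11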